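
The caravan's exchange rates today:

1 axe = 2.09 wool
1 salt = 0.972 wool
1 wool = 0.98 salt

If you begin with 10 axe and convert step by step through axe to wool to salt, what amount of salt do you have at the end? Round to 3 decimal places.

10 axe × 2.09 = 20.9 wool
20.9 wool × 0.98 = 20.482 salt

20.482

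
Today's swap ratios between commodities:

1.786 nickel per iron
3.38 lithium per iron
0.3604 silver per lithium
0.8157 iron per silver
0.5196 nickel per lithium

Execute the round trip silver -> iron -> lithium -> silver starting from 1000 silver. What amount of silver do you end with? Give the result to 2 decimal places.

1000 silver × 0.8157 = 815.7 iron
815.7 iron × 3.38 = 2757.066 lithium
2757.066 lithium × 0.3604 = 993.6465864 silver

993.65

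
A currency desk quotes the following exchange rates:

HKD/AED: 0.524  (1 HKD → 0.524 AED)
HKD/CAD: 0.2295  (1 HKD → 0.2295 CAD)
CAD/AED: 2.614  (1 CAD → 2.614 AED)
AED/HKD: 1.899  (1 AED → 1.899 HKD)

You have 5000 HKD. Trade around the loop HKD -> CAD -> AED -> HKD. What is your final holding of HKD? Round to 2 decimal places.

5000 HKD × 0.2295 = 1147.5 CAD
1147.5 CAD × 2.614 = 2999.565 AED
2999.565 AED × 1.899 = 5696.173935 HKD

5696.17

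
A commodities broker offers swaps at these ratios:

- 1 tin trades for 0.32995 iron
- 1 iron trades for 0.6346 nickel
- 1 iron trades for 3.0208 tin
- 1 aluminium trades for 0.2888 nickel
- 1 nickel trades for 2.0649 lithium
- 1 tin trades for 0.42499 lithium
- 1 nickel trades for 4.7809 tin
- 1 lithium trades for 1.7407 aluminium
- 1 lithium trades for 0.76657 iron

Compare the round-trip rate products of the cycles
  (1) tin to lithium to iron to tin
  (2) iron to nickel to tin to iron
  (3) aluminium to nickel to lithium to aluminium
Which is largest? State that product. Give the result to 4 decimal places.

1.0381

(1) 0.42499 × 0.76657 × 3.0208 = 0.98413
(2) 0.6346 × 4.7809 × 0.32995 = 1.00105
(3) 0.2888 × 2.0649 × 1.7407 = 1.03805
Highest is cycle (3) at 1.0381 (>1, arbitrage).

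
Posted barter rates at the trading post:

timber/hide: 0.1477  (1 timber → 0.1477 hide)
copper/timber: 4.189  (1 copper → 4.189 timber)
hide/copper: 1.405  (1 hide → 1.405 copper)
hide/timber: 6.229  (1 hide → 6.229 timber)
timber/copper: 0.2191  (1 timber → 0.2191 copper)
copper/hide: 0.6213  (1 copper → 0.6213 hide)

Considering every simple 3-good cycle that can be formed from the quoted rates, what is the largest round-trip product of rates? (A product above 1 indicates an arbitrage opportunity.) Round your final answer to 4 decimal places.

0.8693

copper→timber→hide→copper: 4.189 × 0.1477 × 1.405 = 0.86929
copper→hide→timber→copper: 0.6213 × 6.229 × 0.2191 = 0.84793
Maximum is copper→timber→hide→copper at 0.8693; no arbitrage — every cycle loses value.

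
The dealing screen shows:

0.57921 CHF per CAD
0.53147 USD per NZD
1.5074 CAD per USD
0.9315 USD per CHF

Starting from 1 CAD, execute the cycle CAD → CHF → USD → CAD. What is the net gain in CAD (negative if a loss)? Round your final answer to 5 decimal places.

1 CAD × 0.57921 = 0.57921 CHF
0.57921 CHF × 0.9315 = 0.539534115 USD
0.539534115 USD × 1.5074 = 0.813293724951 CAD
Net change: 0.813293724951 − 1 = -0.186706275049 CAD

-0.18671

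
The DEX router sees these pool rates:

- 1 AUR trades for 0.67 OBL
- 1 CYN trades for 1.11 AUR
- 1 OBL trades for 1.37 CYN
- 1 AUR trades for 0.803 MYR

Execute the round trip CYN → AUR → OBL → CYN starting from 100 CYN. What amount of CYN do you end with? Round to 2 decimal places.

100 CYN × 1.11 = 111 AUR
111 AUR × 0.67 = 74.37 OBL
74.37 OBL × 1.37 = 101.8869 CYN

101.89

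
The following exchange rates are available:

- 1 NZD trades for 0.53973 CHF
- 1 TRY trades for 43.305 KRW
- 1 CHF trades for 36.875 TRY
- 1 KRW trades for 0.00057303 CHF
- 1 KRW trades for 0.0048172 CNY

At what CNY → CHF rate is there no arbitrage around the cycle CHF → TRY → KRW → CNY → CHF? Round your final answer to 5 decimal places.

Known legs of the cycle: 36.875 × 43.305 × 0.0048172 = 7.69245119625
For no arbitrage the full-cycle product must be 1, so the missing rate is 1 / 7.69245119625 ≈ 0.1299976.

0.13000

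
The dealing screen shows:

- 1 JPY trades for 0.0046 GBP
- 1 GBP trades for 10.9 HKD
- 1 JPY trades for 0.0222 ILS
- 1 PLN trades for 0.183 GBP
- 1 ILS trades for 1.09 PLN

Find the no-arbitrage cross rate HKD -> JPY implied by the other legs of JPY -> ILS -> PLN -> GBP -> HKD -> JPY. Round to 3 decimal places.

Known legs of the cycle: 0.0222 × 1.09 × 0.183 × 10.9 = 0.0482677506
For no arbitrage the full-cycle product must be 1, so the missing rate is 1 / 0.0482677506 ≈ 20.71777.

20.718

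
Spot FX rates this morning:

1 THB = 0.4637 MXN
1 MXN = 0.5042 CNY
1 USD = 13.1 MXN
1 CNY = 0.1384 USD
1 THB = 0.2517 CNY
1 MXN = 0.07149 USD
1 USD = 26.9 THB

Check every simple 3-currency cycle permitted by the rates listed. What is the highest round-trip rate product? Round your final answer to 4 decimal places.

0.9371

THB→CNY→USD→THB: 0.2517 × 0.1384 × 26.9 = 0.93707
MXN→CNY→USD→MXN: 0.5042 × 0.1384 × 13.1 = 0.91413
MXN→USD→THB→MXN: 0.07149 × 26.9 × 0.4637 = 0.89173
Maximum is THB→CNY→USD→THB at 0.9371; no arbitrage — every cycle loses value.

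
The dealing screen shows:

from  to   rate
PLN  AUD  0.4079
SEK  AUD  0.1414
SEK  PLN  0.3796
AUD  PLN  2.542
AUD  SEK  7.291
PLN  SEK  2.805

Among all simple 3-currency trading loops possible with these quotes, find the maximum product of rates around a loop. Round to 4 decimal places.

1.1289

AUD→SEK→PLN→AUD: 7.291 × 0.3796 × 0.4079 = 1.12893
AUD→PLN→SEK→AUD: 2.542 × 2.805 × 0.1414 = 1.00823
Maximum is AUD→SEK→PLN→AUD at 1.1289; arbitrage exists.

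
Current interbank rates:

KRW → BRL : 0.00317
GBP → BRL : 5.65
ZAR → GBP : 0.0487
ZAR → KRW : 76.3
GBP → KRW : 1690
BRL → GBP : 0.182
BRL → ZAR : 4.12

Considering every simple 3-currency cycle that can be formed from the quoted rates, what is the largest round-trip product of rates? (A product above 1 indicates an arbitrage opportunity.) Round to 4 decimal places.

1.1336

BRL→ZAR→GBP→BRL: 4.12 × 0.0487 × 5.65 = 1.13364
KRW→BRL→ZAR→KRW: 0.00317 × 4.12 × 76.3 = 0.99651
KRW→BRL→GBP→KRW: 0.00317 × 0.182 × 1690 = 0.97503
Maximum is BRL→ZAR→GBP→BRL at 1.1336; arbitrage exists.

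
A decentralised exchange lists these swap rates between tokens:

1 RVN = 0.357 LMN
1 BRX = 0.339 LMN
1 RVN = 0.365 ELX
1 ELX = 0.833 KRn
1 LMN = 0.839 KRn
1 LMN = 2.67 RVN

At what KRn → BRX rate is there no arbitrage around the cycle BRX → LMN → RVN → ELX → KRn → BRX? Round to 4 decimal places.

Known legs of the cycle: 0.339 × 2.67 × 0.365 × 0.833 = 0.27520025085
For no arbitrage the full-cycle product must be 1, so the missing rate is 1 / 0.27520025085 ≈ 3.633718.

3.6337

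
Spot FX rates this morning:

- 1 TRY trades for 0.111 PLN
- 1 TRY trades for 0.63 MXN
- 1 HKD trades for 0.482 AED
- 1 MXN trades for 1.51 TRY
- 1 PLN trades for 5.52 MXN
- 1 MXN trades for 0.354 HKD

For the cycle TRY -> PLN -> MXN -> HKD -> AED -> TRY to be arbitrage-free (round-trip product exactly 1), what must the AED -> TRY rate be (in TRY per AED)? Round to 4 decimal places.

Known legs of the cycle: 0.111 × 5.52 × 0.354 × 0.482 = 0.10454718816
For no arbitrage the full-cycle product must be 1, so the missing rate is 1 / 0.10454718816 ≈ 9.565059.

9.5651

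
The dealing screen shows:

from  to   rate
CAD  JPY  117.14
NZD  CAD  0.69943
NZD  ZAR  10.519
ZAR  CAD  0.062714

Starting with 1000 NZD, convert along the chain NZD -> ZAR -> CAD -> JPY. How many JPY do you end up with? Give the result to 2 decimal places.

1000 NZD × 10.519 = 10519 ZAR
10519 ZAR × 0.062714 = 659.688566 CAD
659.688566 CAD × 117.14 = 77275.91862124 JPY

77275.92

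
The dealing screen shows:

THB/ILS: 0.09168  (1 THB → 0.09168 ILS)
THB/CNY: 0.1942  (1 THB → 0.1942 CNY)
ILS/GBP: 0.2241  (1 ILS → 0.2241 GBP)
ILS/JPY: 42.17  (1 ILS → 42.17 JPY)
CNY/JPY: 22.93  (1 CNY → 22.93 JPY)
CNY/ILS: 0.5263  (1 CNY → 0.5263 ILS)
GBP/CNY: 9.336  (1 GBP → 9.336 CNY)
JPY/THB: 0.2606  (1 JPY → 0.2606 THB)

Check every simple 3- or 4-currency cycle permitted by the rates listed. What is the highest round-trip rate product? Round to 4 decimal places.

JPY→THB→CNY→JPY: 0.2606 × 0.1942 × 22.93 = 1.16045
JPY→THB→CNY→ILS→JPY: 0.2606 × 0.1942 × 0.5263 × 42.17 = 1.12321
ILS→GBP→CNY→ILS: 0.2241 × 9.336 × 0.5263 = 1.10112
JPY→THB→ILS→JPY: 0.2606 × 0.09168 × 42.17 = 1.00752
Maximum is JPY→THB→CNY→JPY at 1.1605; arbitrage exists.

1.1605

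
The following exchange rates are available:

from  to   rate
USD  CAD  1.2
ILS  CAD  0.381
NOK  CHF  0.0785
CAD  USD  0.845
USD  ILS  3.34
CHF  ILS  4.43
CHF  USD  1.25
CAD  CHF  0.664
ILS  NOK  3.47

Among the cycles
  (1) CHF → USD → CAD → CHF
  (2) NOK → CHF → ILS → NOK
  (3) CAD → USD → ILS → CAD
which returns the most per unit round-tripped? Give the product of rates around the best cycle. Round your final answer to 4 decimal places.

1.2067

(1) 1.25 × 1.2 × 0.664 = 0.99600
(2) 0.0785 × 4.43 × 3.47 = 1.20671
(3) 0.845 × 3.34 × 0.381 = 1.07530
Highest is cycle (2) at 1.2067 (>1, arbitrage).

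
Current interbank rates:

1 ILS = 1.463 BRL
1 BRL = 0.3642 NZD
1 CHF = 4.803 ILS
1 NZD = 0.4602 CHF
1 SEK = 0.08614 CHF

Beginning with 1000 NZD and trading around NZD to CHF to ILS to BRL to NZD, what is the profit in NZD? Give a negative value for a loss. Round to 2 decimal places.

1000 NZD × 0.4602 = 460.2 CHF
460.2 CHF × 4.803 = 2210.3406 ILS
2210.3406 ILS × 1.463 = 3233.7282978 BRL
3233.7282978 BRL × 0.3642 = 1177.72384605876 NZD
Net change: 1177.72384605876 − 1000 = 177.72384605876 NZD

177.72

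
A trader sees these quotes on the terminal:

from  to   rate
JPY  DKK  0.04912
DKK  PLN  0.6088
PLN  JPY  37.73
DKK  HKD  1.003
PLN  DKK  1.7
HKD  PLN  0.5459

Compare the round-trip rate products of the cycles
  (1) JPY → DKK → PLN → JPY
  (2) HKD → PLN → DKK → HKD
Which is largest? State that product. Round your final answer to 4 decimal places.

1.1283

(1) 0.04912 × 0.6088 × 37.73 = 1.12829
(2) 0.5459 × 1.7 × 1.003 = 0.93081
Highest is cycle (1) at 1.1283 (>1, arbitrage).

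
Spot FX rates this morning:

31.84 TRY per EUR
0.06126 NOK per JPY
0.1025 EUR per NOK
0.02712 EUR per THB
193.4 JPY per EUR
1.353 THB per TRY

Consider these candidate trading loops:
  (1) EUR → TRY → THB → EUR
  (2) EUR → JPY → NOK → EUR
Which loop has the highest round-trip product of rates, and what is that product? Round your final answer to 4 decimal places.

(1) 31.84 × 1.353 × 0.02712 = 1.16832
(2) 193.4 × 0.06126 × 0.1025 = 1.21439
Highest is cycle (2) at 1.2144 (>1, arbitrage).

1.2144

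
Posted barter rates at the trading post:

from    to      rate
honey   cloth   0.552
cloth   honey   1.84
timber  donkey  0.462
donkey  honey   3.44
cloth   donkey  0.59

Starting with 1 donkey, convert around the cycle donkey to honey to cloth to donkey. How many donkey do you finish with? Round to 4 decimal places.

1.1203

1 donkey × 3.44 = 3.44 honey
3.44 honey × 0.552 = 1.89888 cloth
1.89888 cloth × 0.59 = 1.1203392 donkey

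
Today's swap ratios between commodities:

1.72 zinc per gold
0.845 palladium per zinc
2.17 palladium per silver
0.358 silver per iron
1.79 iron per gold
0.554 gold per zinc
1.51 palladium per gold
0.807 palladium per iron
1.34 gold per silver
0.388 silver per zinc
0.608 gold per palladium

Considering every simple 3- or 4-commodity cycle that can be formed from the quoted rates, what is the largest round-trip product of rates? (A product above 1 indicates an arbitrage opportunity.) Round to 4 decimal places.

gold→zinc→silver→gold: 1.72 × 0.388 × 1.34 = 0.89426
gold→zinc→palladium→gold: 1.72 × 0.845 × 0.608 = 0.88367
gold→zinc→silver→palladium→gold: 1.72 × 0.388 × 2.17 × 0.608 = 0.88049
gold→iron→palladium→gold: 1.79 × 0.807 × 0.608 = 0.87827
gold→iron→silver→gold: 1.79 × 0.358 × 1.34 = 0.85870
gold→iron→silver→palladium→gold: 1.79 × 0.358 × 2.17 × 0.608 = 0.84547
Maximum is gold→zinc→silver→gold at 0.8943; no arbitrage — every cycle loses value.

0.8943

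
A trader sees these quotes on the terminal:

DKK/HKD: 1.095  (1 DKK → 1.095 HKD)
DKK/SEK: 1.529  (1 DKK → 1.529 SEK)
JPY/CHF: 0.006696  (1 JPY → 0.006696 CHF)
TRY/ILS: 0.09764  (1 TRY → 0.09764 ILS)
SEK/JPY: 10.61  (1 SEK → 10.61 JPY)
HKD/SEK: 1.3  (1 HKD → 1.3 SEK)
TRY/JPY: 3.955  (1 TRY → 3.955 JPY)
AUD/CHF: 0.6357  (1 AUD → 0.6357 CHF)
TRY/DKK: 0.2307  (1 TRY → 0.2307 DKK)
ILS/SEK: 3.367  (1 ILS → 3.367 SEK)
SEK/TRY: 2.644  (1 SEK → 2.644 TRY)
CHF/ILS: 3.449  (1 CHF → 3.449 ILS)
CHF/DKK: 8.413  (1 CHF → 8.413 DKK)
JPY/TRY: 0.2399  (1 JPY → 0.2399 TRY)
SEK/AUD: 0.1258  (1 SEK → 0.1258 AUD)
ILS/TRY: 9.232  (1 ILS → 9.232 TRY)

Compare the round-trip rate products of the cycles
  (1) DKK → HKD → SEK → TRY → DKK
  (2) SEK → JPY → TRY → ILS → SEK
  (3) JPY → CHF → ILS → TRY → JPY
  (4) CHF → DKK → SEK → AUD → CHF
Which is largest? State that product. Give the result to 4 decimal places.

(1) 1.095 × 1.3 × 2.644 × 0.2307 = 0.86829
(2) 10.61 × 0.2399 × 0.09764 × 3.367 = 0.83679
(3) 0.006696 × 3.449 × 9.232 × 3.955 = 0.84324
(4) 8.413 × 1.529 × 0.1258 × 0.6357 = 1.02871
Highest is cycle (4) at 1.0287 (>1, arbitrage).

1.0287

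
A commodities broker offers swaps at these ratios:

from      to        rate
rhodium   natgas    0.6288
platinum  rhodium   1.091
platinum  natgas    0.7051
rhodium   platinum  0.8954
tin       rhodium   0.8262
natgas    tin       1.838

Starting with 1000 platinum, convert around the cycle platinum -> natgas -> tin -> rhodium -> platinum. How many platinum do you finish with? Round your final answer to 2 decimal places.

958.73

1000 platinum × 0.7051 = 705.1 natgas
705.1 natgas × 1.838 = 1295.9738 tin
1295.9738 tin × 0.8262 = 1070.73355356 rhodium
1070.73355356 rhodium × 0.8954 = 958.734823857624 platinum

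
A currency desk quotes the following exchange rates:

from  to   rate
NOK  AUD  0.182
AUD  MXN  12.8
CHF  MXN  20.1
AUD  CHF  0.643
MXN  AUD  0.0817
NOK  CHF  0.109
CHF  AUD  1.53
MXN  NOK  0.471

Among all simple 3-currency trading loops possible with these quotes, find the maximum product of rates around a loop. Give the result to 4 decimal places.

AUD→MXN→NOK→AUD: 12.8 × 0.471 × 0.182 = 1.09724
CHF→MXN→AUD→CHF: 20.1 × 0.0817 × 0.643 = 1.05592
CHF→MXN→NOK→CHF: 20.1 × 0.471 × 0.109 = 1.03191
Maximum is AUD→MXN→NOK→AUD at 1.0972; arbitrage exists.

1.0972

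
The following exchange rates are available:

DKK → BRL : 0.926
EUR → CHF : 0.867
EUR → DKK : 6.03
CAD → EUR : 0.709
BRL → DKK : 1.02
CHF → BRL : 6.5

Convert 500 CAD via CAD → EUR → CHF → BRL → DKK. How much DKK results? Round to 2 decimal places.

2037.74

500 CAD × 0.709 = 354.5 EUR
354.5 EUR × 0.867 = 307.3515 CHF
307.3515 CHF × 6.5 = 1997.78475 BRL
1997.78475 BRL × 1.02 = 2037.740445 DKK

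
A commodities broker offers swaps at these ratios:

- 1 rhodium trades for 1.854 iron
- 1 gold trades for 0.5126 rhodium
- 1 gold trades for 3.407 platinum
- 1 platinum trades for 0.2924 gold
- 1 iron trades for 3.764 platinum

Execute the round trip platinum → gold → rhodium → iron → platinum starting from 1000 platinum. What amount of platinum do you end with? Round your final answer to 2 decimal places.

1045.96

1000 platinum × 0.2924 = 292.4 gold
292.4 gold × 0.5126 = 149.88424 rhodium
149.88424 rhodium × 1.854 = 277.88538096 iron
277.88538096 iron × 3.764 = 1045.96057393344 platinum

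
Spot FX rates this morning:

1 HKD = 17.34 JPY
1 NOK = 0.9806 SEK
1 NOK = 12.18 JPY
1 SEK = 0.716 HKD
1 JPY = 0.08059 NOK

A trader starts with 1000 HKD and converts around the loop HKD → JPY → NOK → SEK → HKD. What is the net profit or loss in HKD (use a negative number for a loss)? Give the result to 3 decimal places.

1000 HKD × 17.34 = 17340 JPY
17340 JPY × 0.08059 = 1397.4306 NOK
1397.4306 NOK × 0.9806 = 1370.32044636 SEK
1370.32044636 SEK × 0.716 = 981.14943959376 HKD
Net change: 981.14943959376 − 1000 = -18.85056040624 HKD

-18.851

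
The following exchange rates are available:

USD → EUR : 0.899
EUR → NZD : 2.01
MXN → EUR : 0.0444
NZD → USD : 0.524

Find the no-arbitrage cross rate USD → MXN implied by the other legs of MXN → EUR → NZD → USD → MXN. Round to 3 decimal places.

21.384

Known legs of the cycle: 0.0444 × 2.01 × 0.524 = 0.046763856
For no arbitrage the full-cycle product must be 1, so the missing rate is 1 / 0.046763856 ≈ 21.38404.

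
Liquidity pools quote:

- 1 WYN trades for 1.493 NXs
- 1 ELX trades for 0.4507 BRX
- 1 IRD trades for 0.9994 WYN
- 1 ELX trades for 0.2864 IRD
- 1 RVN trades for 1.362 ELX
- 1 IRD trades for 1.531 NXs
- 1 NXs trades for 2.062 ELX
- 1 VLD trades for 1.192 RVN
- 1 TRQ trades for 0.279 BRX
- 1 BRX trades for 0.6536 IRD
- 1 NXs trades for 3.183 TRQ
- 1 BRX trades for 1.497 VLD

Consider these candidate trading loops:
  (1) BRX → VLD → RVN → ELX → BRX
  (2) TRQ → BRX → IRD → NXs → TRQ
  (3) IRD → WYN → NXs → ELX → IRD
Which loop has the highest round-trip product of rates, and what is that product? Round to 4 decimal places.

1.0954

(1) 1.497 × 1.192 × 1.362 × 0.4507 = 1.09537
(2) 0.279 × 0.6536 × 1.531 × 3.183 = 0.88864
(3) 0.9994 × 1.493 × 2.062 × 0.2864 = 0.88117
Highest is cycle (1) at 1.0954 (>1, arbitrage).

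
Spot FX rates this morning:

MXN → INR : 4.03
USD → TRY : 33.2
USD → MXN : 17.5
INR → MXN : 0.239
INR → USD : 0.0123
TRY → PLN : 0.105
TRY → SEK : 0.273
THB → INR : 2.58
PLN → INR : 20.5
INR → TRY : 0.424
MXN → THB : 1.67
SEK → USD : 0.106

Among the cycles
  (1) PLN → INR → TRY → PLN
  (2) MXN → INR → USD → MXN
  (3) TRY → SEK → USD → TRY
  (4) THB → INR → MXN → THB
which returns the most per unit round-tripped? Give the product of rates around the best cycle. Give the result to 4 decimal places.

1.0298

(1) 20.5 × 0.424 × 0.105 = 0.91266
(2) 4.03 × 0.0123 × 17.5 = 0.86746
(3) 0.273 × 0.106 × 33.2 = 0.96074
(4) 2.58 × 0.239 × 1.67 = 1.02976
Highest is cycle (4) at 1.0298 (>1, arbitrage).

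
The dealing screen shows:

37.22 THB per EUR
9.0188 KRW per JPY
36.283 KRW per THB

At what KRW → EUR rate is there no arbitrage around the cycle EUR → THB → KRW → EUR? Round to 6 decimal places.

Known legs of the cycle: 37.22 × 36.283 = 1350.45326
For no arbitrage the full-cycle product must be 1, so the missing rate is 1 / 1350.45326 ≈ 0.00074049.

0.000740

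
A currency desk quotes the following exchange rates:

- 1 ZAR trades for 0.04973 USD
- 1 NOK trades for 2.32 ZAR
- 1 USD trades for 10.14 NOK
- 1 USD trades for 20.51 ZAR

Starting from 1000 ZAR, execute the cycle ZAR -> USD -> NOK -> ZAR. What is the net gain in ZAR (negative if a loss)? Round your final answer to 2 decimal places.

169.89

1000 ZAR × 0.04973 = 49.73 USD
49.73 USD × 10.14 = 504.2622 NOK
504.2622 NOK × 2.32 = 1169.888304 ZAR
Net change: 1169.888304 − 1000 = 169.888304 ZAR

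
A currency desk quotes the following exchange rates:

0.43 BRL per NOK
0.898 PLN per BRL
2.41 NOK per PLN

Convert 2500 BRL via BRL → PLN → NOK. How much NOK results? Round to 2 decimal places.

5410.45

2500 BRL × 0.898 = 2245 PLN
2245 PLN × 2.41 = 5410.45 NOK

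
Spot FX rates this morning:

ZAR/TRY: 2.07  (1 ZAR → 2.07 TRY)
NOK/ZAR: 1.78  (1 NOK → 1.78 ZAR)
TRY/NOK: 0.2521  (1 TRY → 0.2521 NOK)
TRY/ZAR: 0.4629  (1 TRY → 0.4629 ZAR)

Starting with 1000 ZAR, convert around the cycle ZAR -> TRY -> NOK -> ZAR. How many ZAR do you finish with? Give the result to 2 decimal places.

928.89

1000 ZAR × 2.07 = 2070 TRY
2070 TRY × 0.2521 = 521.847 NOK
521.847 NOK × 1.78 = 928.88766 ZAR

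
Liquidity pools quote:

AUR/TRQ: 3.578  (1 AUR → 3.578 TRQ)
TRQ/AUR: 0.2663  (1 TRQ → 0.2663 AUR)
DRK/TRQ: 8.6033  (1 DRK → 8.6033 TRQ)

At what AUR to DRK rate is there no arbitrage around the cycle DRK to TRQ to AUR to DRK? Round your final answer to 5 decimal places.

Known legs of the cycle: 8.6033 × 0.2663 = 2.29105879
For no arbitrage the full-cycle product must be 1, so the missing rate is 1 / 2.29105879 ≈ 0.4364794.

0.43648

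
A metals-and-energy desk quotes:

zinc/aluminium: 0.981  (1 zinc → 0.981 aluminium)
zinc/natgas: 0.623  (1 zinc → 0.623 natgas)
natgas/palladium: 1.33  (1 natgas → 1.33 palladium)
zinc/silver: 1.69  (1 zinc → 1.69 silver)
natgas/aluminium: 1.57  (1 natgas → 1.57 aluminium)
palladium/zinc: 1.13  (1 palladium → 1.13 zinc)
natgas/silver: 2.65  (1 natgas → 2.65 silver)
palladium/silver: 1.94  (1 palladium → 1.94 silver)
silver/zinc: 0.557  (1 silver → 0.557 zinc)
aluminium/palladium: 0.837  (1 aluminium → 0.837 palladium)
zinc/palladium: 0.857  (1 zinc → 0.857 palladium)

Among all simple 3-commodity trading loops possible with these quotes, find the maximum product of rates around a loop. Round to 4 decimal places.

0.9363

zinc→natgas→palladium→zinc: 0.623 × 1.33 × 1.13 = 0.93631
zinc→aluminium→palladium→zinc: 0.981 × 0.837 × 1.13 = 0.92784
zinc→palladium→silver→zinc: 0.857 × 1.94 × 0.557 = 0.92606
zinc→natgas→silver→zinc: 0.623 × 2.65 × 0.557 = 0.91958
Maximum is zinc→natgas→palladium→zinc at 0.9363; no arbitrage — every cycle loses value.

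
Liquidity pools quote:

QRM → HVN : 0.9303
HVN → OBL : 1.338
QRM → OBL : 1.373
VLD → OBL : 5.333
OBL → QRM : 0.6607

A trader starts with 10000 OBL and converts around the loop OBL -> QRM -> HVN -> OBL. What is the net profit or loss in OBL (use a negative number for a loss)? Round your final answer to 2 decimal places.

-1775.99

10000 OBL × 0.6607 = 6607 QRM
6607 QRM × 0.9303 = 6146.4921 HVN
6146.4921 HVN × 1.338 = 8224.0064298 OBL
Net change: 8224.0064298 − 10000 = -1775.9935702 OBL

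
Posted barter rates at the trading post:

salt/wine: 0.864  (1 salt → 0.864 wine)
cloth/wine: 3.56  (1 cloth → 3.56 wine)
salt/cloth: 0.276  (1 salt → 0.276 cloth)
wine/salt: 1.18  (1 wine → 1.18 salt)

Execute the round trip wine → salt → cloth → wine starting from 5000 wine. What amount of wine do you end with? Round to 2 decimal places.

5000 wine × 1.18 = 5900 salt
5900 salt × 0.276 = 1628.4 cloth
1628.4 cloth × 3.56 = 5797.104 wine

5797.10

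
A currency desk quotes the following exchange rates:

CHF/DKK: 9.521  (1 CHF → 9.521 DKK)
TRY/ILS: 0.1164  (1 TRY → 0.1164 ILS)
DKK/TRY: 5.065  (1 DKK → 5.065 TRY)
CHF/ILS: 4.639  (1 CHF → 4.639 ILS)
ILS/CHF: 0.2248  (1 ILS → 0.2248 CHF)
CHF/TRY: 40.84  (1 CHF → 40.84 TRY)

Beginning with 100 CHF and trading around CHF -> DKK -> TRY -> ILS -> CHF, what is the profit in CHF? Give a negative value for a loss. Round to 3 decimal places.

26.186

100 CHF × 9.521 = 952.1 DKK
952.1 DKK × 5.065 = 4822.3865 TRY
4822.3865 TRY × 0.1164 = 561.3257886 ILS
561.3257886 ILS × 0.2248 = 126.18603727728 CHF
Net change: 126.18603727728 − 100 = 26.18603727728 CHF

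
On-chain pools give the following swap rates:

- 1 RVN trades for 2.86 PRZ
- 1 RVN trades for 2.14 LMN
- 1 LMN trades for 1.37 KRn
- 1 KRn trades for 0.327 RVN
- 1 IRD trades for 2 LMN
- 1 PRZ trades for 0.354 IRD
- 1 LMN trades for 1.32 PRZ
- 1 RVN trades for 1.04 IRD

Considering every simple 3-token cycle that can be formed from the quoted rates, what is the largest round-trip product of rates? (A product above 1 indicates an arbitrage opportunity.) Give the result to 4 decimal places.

LMN→KRn→RVN→LMN: 1.37 × 0.327 × 2.14 = 0.95870
IRD→LMN→PRZ→IRD: 2 × 1.32 × 0.354 = 0.93456
Maximum is LMN→KRn→RVN→LMN at 0.9587; no arbitrage — every cycle loses value.

0.9587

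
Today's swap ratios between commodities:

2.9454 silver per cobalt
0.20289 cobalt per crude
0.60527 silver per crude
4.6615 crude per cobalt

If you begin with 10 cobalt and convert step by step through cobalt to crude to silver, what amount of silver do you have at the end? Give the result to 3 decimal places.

28.215

10 cobalt × 4.6615 = 46.615 crude
46.615 crude × 0.60527 = 28.21466105 silver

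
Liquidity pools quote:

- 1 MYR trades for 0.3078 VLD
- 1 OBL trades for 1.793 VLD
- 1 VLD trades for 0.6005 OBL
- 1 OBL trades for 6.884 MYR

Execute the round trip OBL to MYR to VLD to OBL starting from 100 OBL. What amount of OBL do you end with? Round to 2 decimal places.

127.24

100 OBL × 6.884 = 688.4 MYR
688.4 MYR × 0.3078 = 211.88952 VLD
211.88952 VLD × 0.6005 = 127.23965676 OBL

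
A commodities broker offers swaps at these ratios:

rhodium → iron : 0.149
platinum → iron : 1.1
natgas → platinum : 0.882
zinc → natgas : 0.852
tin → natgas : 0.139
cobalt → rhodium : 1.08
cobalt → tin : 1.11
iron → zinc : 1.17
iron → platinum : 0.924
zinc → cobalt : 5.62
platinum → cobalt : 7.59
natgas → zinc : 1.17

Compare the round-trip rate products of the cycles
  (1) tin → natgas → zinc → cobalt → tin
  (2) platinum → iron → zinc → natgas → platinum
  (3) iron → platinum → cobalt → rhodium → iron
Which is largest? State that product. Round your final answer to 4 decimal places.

(1) 0.139 × 1.17 × 5.62 × 1.11 = 1.01452
(2) 1.1 × 1.17 × 0.852 × 0.882 = 0.96713
(3) 0.924 × 7.59 × 1.08 × 0.149 = 1.12856
Highest is cycle (3) at 1.1286 (>1, arbitrage).

1.1286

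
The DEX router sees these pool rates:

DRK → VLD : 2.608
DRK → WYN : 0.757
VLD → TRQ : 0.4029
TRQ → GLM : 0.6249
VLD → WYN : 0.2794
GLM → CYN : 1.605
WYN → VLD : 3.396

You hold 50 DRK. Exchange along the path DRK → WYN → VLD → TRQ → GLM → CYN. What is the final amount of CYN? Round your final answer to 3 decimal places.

51.942

50 DRK × 0.757 = 37.85 WYN
37.85 WYN × 3.396 = 128.5386 VLD
128.5386 VLD × 0.4029 = 51.78820194 TRQ
51.78820194 TRQ × 0.6249 = 32.362447392306 GLM
32.362447392306 GLM × 1.605 = 51.94172806465113 CYN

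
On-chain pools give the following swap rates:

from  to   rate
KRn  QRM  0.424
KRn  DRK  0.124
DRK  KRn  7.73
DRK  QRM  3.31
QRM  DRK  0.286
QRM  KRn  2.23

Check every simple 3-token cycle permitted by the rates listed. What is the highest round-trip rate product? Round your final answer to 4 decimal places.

KRn→QRM→DRK→KRn: 0.424 × 0.286 × 7.73 = 0.93737
KRn→DRK→QRM→KRn: 0.124 × 3.31 × 2.23 = 0.91528
Maximum is KRn→QRM→DRK→KRn at 0.9374; no arbitrage — every cycle loses value.

0.9374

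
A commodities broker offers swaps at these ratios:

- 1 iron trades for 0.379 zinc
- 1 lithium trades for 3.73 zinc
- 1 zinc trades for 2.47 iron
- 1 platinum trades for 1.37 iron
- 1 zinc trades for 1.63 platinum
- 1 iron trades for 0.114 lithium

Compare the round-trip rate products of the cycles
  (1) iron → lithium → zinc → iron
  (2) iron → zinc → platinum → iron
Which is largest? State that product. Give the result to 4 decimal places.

1.0503

(1) 0.114 × 3.73 × 2.47 = 1.05029
(2) 0.379 × 1.63 × 1.37 = 0.84634
Highest is cycle (1) at 1.0503 (>1, arbitrage).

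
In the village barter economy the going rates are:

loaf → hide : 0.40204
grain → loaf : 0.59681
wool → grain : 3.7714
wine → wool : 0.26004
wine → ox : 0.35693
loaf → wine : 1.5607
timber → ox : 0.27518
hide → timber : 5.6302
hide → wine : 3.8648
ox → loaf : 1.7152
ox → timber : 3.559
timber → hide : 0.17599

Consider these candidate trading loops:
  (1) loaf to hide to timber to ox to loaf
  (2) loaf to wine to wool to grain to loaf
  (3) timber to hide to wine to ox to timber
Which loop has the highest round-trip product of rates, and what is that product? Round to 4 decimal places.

(1) 0.40204 × 5.6302 × 0.27518 × 1.7152 = 1.06838
(2) 1.5607 × 0.26004 × 3.7714 × 0.59681 = 0.91348
(3) 0.17599 × 3.8648 × 0.35693 × 3.559 = 0.86402
Highest is cycle (1) at 1.0684 (>1, arbitrage).

1.0684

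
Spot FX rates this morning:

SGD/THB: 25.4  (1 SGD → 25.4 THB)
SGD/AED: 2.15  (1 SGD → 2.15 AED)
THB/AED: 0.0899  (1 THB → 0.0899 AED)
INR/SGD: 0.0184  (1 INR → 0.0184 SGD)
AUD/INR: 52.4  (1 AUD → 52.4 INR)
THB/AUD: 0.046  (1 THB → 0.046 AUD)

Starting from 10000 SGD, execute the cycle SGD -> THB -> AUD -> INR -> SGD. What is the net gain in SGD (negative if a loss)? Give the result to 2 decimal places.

1265.25

10000 SGD × 25.4 = 254000 THB
254000 THB × 0.046 = 11684 AUD
11684 AUD × 52.4 = 612241.6 INR
612241.6 INR × 0.0184 = 11265.24544 SGD
Net change: 11265.24544 − 10000 = 1265.24544 SGD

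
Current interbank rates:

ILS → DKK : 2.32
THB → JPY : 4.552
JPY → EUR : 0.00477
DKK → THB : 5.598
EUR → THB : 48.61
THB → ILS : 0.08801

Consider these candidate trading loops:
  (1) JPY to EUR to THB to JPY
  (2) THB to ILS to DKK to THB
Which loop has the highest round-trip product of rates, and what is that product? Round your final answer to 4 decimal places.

(1) 0.00477 × 48.61 × 4.552 = 1.05547
(2) 0.08801 × 2.32 × 5.598 = 1.14302
Highest is cycle (2) at 1.1430 (>1, arbitrage).

1.1430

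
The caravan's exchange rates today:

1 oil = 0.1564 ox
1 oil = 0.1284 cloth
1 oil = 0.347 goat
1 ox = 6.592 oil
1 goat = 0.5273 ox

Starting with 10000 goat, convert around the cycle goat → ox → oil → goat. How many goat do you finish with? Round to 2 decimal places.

10000 goat × 0.5273 = 5273 ox
5273 ox × 6.592 = 34759.616 oil
34759.616 oil × 0.347 = 12061.586752 goat

12061.59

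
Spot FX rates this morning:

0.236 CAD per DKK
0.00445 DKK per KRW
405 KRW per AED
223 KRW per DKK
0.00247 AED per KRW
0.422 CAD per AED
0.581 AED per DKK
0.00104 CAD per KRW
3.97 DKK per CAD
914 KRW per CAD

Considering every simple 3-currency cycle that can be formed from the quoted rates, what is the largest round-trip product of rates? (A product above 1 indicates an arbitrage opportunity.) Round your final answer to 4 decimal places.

DKK→AED→KRW→DKK: 0.581 × 405 × 0.00445 = 1.04711
DKK→AED→CAD→DKK: 0.581 × 0.422 × 3.97 = 0.97337
DKK→CAD→KRW→DKK: 0.236 × 914 × 0.00445 = 0.95988
CAD→KRW→AED→CAD: 914 × 0.00247 × 0.422 = 0.95270
DKK→KRW→CAD→DKK: 223 × 0.00104 × 3.97 = 0.92072
Maximum is DKK→AED→KRW→DKK at 1.0471; arbitrage exists.

1.0471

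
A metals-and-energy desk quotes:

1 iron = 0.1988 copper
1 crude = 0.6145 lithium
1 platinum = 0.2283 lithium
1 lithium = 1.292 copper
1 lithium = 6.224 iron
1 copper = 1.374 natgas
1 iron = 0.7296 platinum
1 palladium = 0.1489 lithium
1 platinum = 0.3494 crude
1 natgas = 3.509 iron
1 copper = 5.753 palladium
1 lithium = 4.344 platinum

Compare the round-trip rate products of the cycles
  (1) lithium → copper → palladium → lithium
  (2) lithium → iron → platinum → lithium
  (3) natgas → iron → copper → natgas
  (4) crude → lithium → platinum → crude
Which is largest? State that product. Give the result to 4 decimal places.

(1) 1.292 × 5.753 × 0.1489 = 1.10676
(2) 6.224 × 0.7296 × 0.2283 = 1.03672
(3) 3.509 × 0.1988 × 1.374 = 0.95849
(4) 0.6145 × 4.344 × 0.3494 = 0.93268
Highest is cycle (1) at 1.1068 (>1, arbitrage).

1.1068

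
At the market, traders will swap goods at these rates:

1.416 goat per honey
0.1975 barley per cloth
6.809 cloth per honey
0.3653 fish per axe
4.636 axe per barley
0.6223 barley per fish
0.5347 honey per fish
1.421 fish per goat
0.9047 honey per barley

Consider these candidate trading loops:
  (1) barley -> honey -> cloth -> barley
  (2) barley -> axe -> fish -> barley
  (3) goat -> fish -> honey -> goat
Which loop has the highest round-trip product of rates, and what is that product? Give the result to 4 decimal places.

1.2166

(1) 0.9047 × 6.809 × 0.1975 = 1.21662
(2) 4.636 × 0.3653 × 0.6223 = 1.05388
(3) 1.421 × 0.5347 × 1.416 = 1.07589
Highest is cycle (1) at 1.2166 (>1, arbitrage).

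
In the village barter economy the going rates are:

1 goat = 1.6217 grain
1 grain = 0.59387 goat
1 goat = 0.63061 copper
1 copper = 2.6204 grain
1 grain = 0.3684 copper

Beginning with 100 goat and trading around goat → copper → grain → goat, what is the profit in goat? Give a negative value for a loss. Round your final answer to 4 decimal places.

100 goat × 0.63061 = 63.061 copper
63.061 copper × 2.6204 = 165.2450444 grain
165.2450444 grain × 0.59387 = 98.134074517828 goat
Net change: 98.134074517828 − 100 = -1.865925482172 goat

-1.8659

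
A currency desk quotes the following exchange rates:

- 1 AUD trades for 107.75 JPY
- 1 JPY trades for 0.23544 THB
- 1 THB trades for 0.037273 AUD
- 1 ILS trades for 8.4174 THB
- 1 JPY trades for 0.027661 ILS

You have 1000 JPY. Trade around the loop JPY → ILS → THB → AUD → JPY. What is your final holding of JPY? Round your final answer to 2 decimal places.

935.10

1000 JPY × 0.027661 = 27.661 ILS
27.661 ILS × 8.4174 = 232.8337014 THB
232.8337014 THB × 0.037273 = 8.6784105522822 AUD
8.6784105522822 AUD × 107.75 = 935.09873700840705 JPY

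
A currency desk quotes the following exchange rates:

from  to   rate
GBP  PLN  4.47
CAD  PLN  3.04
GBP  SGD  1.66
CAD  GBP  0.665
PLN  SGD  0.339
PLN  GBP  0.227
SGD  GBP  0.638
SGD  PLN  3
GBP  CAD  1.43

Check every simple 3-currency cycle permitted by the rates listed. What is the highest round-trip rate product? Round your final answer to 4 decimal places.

1.1305

GBP→SGD→PLN→GBP: 1.66 × 3 × 0.227 = 1.13046
GBP→CAD→PLN→GBP: 1.43 × 3.04 × 0.227 = 0.98681
GBP→PLN→SGD→GBP: 4.47 × 0.339 × 0.638 = 0.96678
Maximum is GBP→SGD→PLN→GBP at 1.1305; arbitrage exists.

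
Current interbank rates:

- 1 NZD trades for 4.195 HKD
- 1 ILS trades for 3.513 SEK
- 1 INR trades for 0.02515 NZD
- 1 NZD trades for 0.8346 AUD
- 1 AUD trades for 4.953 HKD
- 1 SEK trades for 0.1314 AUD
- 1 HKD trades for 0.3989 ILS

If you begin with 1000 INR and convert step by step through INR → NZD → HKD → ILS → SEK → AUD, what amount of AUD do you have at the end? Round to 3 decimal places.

19.427

1000 INR × 0.02515 = 25.15 NZD
25.15 NZD × 4.195 = 105.50425 HKD
105.50425 HKD × 0.3989 = 42.085645325 ILS
42.085645325 ILS × 3.513 = 147.846872026725 SEK
147.846872026725 SEK × 0.1314 = 19.427078984311665 AUD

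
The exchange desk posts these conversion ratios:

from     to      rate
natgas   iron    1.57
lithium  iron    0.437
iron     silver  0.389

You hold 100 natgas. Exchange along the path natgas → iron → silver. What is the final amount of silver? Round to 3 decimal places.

100 natgas × 1.57 = 157 iron
157 iron × 0.389 = 61.073 silver

61.073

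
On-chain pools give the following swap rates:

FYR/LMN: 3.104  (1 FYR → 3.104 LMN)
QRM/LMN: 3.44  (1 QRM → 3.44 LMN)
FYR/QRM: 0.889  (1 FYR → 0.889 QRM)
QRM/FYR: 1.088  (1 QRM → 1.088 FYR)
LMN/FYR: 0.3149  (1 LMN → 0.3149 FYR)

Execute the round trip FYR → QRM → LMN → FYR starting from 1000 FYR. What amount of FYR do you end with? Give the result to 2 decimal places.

1000 FYR × 0.889 = 889 QRM
889 QRM × 3.44 = 3058.16 LMN
3058.16 LMN × 0.3149 = 963.014584 FYR

963.01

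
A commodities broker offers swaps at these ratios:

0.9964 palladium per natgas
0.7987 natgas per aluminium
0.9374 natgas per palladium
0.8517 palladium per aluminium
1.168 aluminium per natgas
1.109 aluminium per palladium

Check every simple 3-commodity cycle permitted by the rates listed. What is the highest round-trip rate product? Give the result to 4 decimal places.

0.9325

natgas→aluminium→palladium→natgas: 1.168 × 0.8517 × 0.9374 = 0.93251
natgas→palladium→aluminium→natgas: 0.9964 × 1.109 × 0.7987 = 0.88257
Maximum is natgas→aluminium→palladium→natgas at 0.9325; no arbitrage — every cycle loses value.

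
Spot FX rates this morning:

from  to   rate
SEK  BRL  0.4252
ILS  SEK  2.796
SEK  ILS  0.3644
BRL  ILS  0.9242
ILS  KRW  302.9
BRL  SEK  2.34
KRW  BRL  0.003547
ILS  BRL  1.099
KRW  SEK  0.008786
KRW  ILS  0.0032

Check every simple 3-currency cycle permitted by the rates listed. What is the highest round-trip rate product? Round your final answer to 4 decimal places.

1.0987

SEK→BRL→ILS→SEK: 0.4252 × 0.9242 × 2.796 = 1.09874
KRW→BRL→ILS→KRW: 0.003547 × 0.9242 × 302.9 = 0.99295
KRW→SEK→ILS→KRW: 0.008786 × 0.3644 × 302.9 = 0.96977
SEK→ILS→BRL→SEK: 0.3644 × 1.099 × 2.34 = 0.93711
Maximum is SEK→BRL→ILS→SEK at 1.0987; arbitrage exists.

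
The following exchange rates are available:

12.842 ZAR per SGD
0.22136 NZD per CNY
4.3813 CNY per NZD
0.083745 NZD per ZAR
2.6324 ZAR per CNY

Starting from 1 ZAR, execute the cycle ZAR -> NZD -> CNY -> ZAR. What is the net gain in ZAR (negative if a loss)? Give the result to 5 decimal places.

-0.03414

1 ZAR × 0.083745 = 0.083745 NZD
0.083745 NZD × 4.3813 = 0.3669119685 CNY
0.3669119685 CNY × 2.6324 = 0.9658590658794 ZAR
Net change: 0.9658590658794 − 1 = -0.0341409341206 ZAR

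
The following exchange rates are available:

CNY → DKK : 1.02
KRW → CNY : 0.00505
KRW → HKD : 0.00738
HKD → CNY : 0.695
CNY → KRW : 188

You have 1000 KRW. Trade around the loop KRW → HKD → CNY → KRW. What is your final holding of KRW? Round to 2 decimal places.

964.27

1000 KRW × 0.00738 = 7.38 HKD
7.38 HKD × 0.695 = 5.1291 CNY
5.1291 CNY × 188 = 964.2708 KRW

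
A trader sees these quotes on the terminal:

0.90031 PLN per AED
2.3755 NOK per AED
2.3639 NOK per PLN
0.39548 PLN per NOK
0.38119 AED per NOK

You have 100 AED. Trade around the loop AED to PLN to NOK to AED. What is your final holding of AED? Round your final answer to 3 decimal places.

100 AED × 0.90031 = 90.031 PLN
90.031 PLN × 2.3639 = 212.8242809 NOK
212.8242809 NOK × 0.38119 = 81.126487636271 AED

81.126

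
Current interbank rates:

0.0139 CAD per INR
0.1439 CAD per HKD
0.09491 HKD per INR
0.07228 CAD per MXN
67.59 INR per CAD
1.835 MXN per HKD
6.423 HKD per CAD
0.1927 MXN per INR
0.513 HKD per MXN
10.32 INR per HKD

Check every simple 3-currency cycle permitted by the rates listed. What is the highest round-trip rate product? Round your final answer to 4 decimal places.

HKD→INR→MXN→HKD: 10.32 × 0.1927 × 0.513 = 1.02018
INR→MXN→CAD→INR: 0.1927 × 0.07228 × 67.59 = 0.94142
HKD→CAD→INR→HKD: 0.1439 × 67.59 × 0.09491 = 0.92311
HKD→INR→CAD→HKD: 10.32 × 0.0139 × 6.423 = 0.92137
HKD→MXN→CAD→HKD: 1.835 × 0.07228 × 6.423 = 0.85191
Maximum is HKD→INR→MXN→HKD at 1.0202; arbitrage exists.

1.0202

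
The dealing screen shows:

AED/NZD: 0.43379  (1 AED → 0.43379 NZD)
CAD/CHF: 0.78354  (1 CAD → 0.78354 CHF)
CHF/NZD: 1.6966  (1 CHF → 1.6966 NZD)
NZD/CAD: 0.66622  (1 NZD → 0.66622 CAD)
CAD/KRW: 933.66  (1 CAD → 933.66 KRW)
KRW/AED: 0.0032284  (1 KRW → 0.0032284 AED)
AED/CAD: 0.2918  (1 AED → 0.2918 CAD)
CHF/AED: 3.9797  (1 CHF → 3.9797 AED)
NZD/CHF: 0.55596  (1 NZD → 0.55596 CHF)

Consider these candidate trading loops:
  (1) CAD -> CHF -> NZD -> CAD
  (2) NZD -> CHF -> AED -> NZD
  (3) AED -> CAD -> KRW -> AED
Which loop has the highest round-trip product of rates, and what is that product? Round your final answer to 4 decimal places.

0.9598

(1) 0.78354 × 1.6966 × 0.66622 = 0.88564
(2) 0.55596 × 3.9797 × 0.43379 = 0.95978
(3) 0.2918 × 933.66 × 0.0032284 = 0.87955
Highest is cycle (2) at 0.9598 (≤1, no arbitrage).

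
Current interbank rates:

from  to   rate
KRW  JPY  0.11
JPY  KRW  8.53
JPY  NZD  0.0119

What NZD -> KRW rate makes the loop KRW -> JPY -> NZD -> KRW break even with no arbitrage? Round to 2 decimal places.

Known legs of the cycle: 0.11 × 0.0119 = 0.001309
For no arbitrage the full-cycle product must be 1, so the missing rate is 1 / 0.001309 ≈ 763.9419.

763.94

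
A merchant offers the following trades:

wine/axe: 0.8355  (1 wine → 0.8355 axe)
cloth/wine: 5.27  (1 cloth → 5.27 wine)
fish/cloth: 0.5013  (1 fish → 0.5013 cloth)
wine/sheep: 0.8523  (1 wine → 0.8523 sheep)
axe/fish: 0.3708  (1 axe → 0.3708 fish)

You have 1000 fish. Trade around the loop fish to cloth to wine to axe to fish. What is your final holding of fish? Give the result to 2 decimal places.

1000 fish × 0.5013 = 501.3 cloth
501.3 cloth × 5.27 = 2641.851 wine
2641.851 wine × 0.8355 = 2207.2665105 axe
2207.2665105 axe × 0.3708 = 818.4544220934 fish

818.45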